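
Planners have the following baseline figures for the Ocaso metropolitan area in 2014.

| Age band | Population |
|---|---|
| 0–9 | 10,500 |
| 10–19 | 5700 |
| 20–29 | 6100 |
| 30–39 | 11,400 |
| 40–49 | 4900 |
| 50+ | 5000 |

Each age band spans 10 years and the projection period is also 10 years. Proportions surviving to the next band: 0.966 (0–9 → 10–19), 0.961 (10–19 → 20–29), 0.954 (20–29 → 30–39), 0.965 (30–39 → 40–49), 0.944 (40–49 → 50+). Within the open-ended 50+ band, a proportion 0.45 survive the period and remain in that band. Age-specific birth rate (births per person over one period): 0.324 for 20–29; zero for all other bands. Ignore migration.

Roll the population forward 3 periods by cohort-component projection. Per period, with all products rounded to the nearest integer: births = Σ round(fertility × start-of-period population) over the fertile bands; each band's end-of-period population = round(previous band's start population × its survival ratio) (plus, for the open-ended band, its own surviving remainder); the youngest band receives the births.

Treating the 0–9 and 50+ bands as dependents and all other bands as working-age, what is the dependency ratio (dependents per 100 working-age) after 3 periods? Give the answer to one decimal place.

81.2

After projecting period 1:
Births: 6100 × 0.324 = 1976
10–19: 10500 × 0.966 = 10143
20–29: 5700 × 0.961 = 5478
30–39: 6100 × 0.954 = 5819
40–49: 11400 × 0.965 = 11001
50+: 4900 × 0.944 + 5000 × 0.45 = 4626 + 2250 = 6876
Giving 1976 / 10143 / 5478 / 5819 / 11001 / 6876.
After projecting period 2:
Births: 5478 × 0.324 = 1775
10–19: 1976 × 0.966 = 1909
20–29: 10143 × 0.961 = 9747
30–39: 5478 × 0.954 = 5226
40–49: 5819 × 0.965 = 5615
50+: 11001 × 0.944 + 6876 × 0.45 = 10385 + 3094 = 13479
Giving 1775 / 1909 / 9747 / 5226 / 5615 / 13479.
After projecting period 3:
Births: 9747 × 0.324 = 3158
10–19: 1775 × 0.966 = 1715
20–29: 1909 × 0.961 = 1835
30–39: 9747 × 0.954 = 9299
40–49: 5226 × 0.965 = 5043
50+: 5615 × 0.944 + 13479 × 0.45 = 5301 + 6066 = 11367
Giving 3158 / 1715 / 1835 / 9299 / 5043 / 11367.
Dependents (band 0–9 + band 50+) = 3158 + 11367 = 14525; working-age = 17892; ratio = 14525/17892 × 100 = 81.2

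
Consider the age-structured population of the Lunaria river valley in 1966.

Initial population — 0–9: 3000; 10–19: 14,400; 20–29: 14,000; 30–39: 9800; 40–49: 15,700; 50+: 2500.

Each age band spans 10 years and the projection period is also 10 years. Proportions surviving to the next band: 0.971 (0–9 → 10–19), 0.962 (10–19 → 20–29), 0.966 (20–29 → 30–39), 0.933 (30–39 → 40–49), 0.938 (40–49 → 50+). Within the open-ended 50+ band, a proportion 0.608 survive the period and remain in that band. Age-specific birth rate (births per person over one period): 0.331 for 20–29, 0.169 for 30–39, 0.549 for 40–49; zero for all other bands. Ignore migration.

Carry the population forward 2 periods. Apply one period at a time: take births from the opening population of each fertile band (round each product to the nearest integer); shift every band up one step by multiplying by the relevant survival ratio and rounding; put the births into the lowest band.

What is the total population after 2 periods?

73624

[period 1]
Births: 14000 × 0.331 = 4634 ; 9800 × 0.169 = 1656 ; 15700 × 0.549 = 8619 → 14909
10–19: 3000 × 0.971 = 2913
20–29: 14400 × 0.962 = 13853
30–39: 14000 × 0.966 = 13524
40–49: 9800 × 0.933 = 9143
50+: 15700 × 0.938 + 2500 × 0.608 = 14727 + 1520 = 16247
Population now: 0–9=14909, 10–19=2913, 20–29=13853, 30–39=13524, 40–49=9143, 50+=16247
[period 2]
Births: 13853 × 0.331 = 4585 ; 13524 × 0.169 = 2286 ; 9143 × 0.549 = 5020 → 11891
10–19: 14909 × 0.971 = 14477
20–29: 2913 × 0.962 = 2802
30–39: 13853 × 0.966 = 13382
40–49: 13524 × 0.933 = 12618
50+: 9143 × 0.938 + 16247 × 0.608 = 8576 + 9878 = 18454
Population now: 0–9=11891, 10–19=14477, 20–29=2802, 30–39=13382, 40–49=12618, 50+=18454
Total after period 2: 11891 + 14477 + 2802 + 13382 + 12618 + 18454 = 73624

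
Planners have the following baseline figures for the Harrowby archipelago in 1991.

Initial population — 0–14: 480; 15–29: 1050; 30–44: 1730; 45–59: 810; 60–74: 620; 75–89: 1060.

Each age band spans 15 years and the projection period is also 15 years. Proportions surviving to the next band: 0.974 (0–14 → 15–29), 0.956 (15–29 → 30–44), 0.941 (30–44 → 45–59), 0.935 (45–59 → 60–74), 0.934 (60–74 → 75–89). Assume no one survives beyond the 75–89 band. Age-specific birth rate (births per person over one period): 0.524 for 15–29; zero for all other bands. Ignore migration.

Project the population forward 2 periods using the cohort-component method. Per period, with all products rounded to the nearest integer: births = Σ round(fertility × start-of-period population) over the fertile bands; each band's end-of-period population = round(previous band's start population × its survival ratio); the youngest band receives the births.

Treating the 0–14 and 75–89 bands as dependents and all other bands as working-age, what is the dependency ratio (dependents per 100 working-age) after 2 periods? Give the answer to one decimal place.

27.6

— Period 1 —
Births: 1050 × 0.524 = 550
15–29: 480 × 0.974 = 468
30–44: 1050 × 0.956 = 1004
45–59: 1730 × 0.941 = 1628
60–74: 810 × 0.935 = 757
75–89: 620 × 0.934 = 579
→ [550, 468, 1004, 1628, 757, 579]
— Period 2 —
Births: 468 × 0.524 = 245
15–29: 550 × 0.974 = 536
30–44: 468 × 0.956 = 447
45–59: 1004 × 0.941 = 945
60–74: 1628 × 0.935 = 1522
75–89: 757 × 0.934 = 707
→ [245, 536, 447, 945, 1522, 707]
Dependents (band 0–14 + band 75–89) = 245 + 707 = 952; working-age = 3450; ratio = 952/3450 × 100 = 27.6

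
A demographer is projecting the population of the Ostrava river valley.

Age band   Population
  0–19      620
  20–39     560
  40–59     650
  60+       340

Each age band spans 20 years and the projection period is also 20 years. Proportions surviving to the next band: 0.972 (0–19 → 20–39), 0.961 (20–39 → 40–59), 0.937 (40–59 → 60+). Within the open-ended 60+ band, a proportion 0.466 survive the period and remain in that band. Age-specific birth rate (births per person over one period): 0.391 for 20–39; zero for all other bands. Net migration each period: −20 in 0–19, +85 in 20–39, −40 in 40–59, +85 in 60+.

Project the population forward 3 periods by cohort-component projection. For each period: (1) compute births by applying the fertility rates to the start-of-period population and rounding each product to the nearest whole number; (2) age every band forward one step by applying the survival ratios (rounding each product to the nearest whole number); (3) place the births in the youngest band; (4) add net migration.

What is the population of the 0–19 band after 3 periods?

Numbering the bands 1..4 from youngest to oldest:
Period 1:
Births: 560 × 0.391 = 219
Band 2: 620 × 0.972 = 603
Band 3: 560 × 0.961 = 538
Band 4: 650 × 0.937 + 340 × 0.466 = 609 + 158 = 767
Net migration: Band 1 − 20 → 199; Band 2 + 85 → 688; Band 3 − 40 → 498; Band 4 + 85 → 852
Population now: 0–19=199, 20–39=688, 40–59=498, 60+=852
Period 2:
Births: 688 × 0.391 = 269
Band 2: 199 × 0.972 = 193
Band 3: 688 × 0.961 = 661
Band 4: 498 × 0.937 + 852 × 0.466 = 467 + 397 = 864
Net migration: Band 1 − 20 → 249; Band 2 + 85 → 278; Band 3 − 40 → 621; Band 4 + 85 → 949
Population now: 0–19=249, 20–39=278, 40–59=621, 60+=949
Period 3:
Births: 278 × 0.391 = 109
Band 2: 249 × 0.972 = 242
Band 3: 278 × 0.961 = 267
Band 4: 621 × 0.937 + 949 × 0.466 = 582 + 442 = 1024
Net migration: Band 1 − 20 → 89; Band 2 + 85 → 327; Band 3 − 40 → 227; Band 4 + 85 → 1109
Population now: 0–19=89, 20–39=327, 40–59=227, 60+=1109

89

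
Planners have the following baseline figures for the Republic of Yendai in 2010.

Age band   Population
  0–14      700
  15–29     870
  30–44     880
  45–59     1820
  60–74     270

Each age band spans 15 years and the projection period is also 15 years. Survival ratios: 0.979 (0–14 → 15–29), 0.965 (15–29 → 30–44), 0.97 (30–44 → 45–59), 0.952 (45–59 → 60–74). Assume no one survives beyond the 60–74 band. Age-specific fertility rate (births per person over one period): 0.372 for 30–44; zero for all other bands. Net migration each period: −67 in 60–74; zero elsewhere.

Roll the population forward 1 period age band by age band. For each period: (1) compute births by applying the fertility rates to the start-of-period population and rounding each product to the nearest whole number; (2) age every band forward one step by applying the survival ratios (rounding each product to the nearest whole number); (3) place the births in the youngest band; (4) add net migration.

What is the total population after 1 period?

— Period 1 —
Births: 880 × 0.372 = 327
15–29: 700 × 0.979 = 685
30–44: 870 × 0.965 = 840
45–59: 880 × 0.97 = 854
60–74: 1820 × 0.952 = 1733
Net migration: 60–74 − 67 → 1666
Population now: 0–14=327, 15–29=685, 30–44=840, 45–59=854, 60–74=1666
Total after period 1: 327 + 685 + 840 + 854 + 1666 = 4372

4372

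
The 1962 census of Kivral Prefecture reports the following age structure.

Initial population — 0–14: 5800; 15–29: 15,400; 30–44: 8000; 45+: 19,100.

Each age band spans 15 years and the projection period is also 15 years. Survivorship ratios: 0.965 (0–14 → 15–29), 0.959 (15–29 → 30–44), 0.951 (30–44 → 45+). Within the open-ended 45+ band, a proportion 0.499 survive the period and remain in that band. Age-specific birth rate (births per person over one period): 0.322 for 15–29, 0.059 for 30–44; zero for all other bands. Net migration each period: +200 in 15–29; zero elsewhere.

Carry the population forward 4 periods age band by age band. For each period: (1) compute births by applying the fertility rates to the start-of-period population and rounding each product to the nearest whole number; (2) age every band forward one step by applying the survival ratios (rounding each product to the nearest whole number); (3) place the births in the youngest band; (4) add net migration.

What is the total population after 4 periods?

19382

Let group 1 be 0–14 through group 4 = 45+.
[period 1]
Births: 15400 * 0.322 = 4959, 8000 * 0.059 = 472 → 5431
Group 2: 5800 * 0.965 = 5597
Group 3: 15400 * 0.959 = 14769
Group 4: 8000 * 0.951 + 19100 * 0.499 = 7608 + 9531 = 17139
Net migration: Group 2 + 200 → 5797
→ [5431, 5797, 14769, 17139]
[period 2]
Births: 5797 * 0.322 = 1867, 14769 * 0.059 = 871 → 2738
Group 2: 5431 * 0.965 = 5241
Group 3: 5797 * 0.959 = 5559
Group 4: 14769 * 0.951 + 17139 * 0.499 = 14045 + 8552 = 22597
Net migration: Group 2 + 200 → 5441
→ [2738, 5441, 5559, 22597]
[period 3]
Births: 5441 * 0.322 = 1752, 5559 * 0.059 = 328 → 2080
Group 2: 2738 * 0.965 = 2642
Group 3: 5441 * 0.959 = 5218
Group 4: 5559 * 0.951 + 22597 * 0.499 = 5287 + 11276 = 16563
Net migration: Group 2 + 200 → 2842
→ [2080, 2842, 5218, 16563]
[period 4]
Births: 2842 * 0.322 = 915, 5218 * 0.059 = 308 → 1223
Group 2: 2080 * 0.965 = 2007
Group 3: 2842 * 0.959 = 2725
Group 4: 5218 * 0.951 + 16563 * 0.499 = 4962 + 8265 = 13227
Net migration: Group 2 + 200 → 2207
→ [1223, 2207, 2725, 13227]
Total after period 4: 1223 + 2207 + 2725 + 13227 = 19382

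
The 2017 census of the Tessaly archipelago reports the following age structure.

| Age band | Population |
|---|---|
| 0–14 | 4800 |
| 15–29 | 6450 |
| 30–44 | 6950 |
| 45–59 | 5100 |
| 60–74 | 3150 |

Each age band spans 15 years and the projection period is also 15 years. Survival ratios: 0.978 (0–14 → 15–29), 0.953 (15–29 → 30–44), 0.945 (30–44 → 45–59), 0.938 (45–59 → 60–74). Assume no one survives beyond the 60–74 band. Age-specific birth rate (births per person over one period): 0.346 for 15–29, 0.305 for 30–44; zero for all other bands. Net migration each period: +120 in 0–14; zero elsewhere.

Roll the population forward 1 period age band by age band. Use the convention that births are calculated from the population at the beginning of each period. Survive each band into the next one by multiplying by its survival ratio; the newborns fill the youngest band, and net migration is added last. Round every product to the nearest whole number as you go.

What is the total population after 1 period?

Numbering the bands 1..5 from youngest to oldest:
[period 1]
Births: 6450 × 0.346 = 2232 ; 6950 × 0.305 = 2120 ⇒ total 4352
Band 2: 4800 × 0.978 = 4694
Band 3: 6450 × 0.953 = 6147
Band 4: 6950 × 0.945 = 6568
Band 5: 5100 × 0.938 = 4784
Net migration: Band 1 + 120 → 4472
Population now: 0–14=4472, 15–29=4694, 30–44=6147, 45–59=6568, 60–74=4784
Total after period 1: 4472 + 4694 + 6147 + 6568 + 4784 = 26665

26665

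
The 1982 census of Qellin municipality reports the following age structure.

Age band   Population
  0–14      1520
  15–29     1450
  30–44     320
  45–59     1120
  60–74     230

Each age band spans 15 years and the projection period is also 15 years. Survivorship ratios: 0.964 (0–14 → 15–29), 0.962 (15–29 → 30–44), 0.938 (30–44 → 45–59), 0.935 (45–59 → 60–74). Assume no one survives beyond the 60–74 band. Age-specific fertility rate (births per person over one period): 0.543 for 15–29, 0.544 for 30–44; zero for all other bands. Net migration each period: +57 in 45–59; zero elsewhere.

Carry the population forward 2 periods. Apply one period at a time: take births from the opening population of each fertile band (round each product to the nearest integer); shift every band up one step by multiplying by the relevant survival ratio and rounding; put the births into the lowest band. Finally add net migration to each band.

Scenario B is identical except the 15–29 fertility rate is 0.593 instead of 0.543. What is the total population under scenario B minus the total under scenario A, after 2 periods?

After projecting period 1:
Births: 1450 × 0.543 = 787  |  320 × 0.544 = 174 — total 961
15–29: 1520 × 0.964 = 1465
30–44: 1450 × 0.962 = 1395
45–59: 320 × 0.938 = 300
60–74: 1120 × 0.935 = 1047
Net migration: 45–59 + 57 → 357
Giving 961 / 1465 / 1395 / 357 / 1047.
After projecting period 2:
Births: 1465 × 0.543 = 795  |  1395 × 0.544 = 759 — total 1554
15–29: 961 × 0.964 = 926
30–44: 1465 × 0.962 = 1409
45–59: 1395 × 0.938 = 1309
60–74: 357 × 0.935 = 334
Net migration: 45–59 + 57 → 1366
Giving 1554 / 926 / 1409 / 1366 / 334.
Scenario A total after 2 periods: 5589
Scenario B projection —
After projecting period 1:
Births: 1450 × 0.593 = 860  |  320 × 0.544 = 174 — total 1034
15–29: 1520 × 0.964 = 1465
30–44: 1450 × 0.962 = 1395
45–59: 320 × 0.938 = 300
60–74: 1120 × 0.935 = 1047
Net migration: 45–59 + 57 → 357
Giving 1034 / 1465 / 1395 / 357 / 1047.
After projecting period 2:
Births: 1465 × 0.593 = 869  |  1395 × 0.544 = 759 — total 1628
15–29: 1034 × 0.964 = 997
30–44: 1465 × 0.962 = 1409
45–59: 1395 × 0.938 = 1309
60–74: 357 × 0.935 = 334
Net migration: 45–59 + 57 → 1366
Giving 1628 / 997 / 1409 / 1366 / 334.
Scenario B total after 2 periods: 5734
Difference B − A = 5734 − 5589 = 145

145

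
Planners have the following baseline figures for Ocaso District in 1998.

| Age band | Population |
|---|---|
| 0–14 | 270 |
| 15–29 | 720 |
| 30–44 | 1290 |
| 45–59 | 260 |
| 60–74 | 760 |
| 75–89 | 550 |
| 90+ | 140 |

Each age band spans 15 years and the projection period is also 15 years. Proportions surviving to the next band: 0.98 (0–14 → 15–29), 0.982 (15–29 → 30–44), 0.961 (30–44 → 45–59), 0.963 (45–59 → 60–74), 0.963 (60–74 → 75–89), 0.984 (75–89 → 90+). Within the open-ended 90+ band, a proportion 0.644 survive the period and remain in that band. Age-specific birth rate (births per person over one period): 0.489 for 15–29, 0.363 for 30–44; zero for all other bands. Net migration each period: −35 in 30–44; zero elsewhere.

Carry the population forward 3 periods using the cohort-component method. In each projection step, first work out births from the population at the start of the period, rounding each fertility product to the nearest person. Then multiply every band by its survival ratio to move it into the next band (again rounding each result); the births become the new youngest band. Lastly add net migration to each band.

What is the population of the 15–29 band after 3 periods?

367

After projecting period 1:
Births: 720 × 0.489 = 352, 1290 × 0.363 = 468 ⇒ total 820
15–29: 270 × 0.98 = 265
30–44: 720 × 0.982 = 707
45–59: 1290 × 0.961 = 1240
60–74: 260 × 0.963 = 250
75–89: 760 × 0.963 = 732
90+: 550 × 0.984 + 140 × 0.644 = 541 + 90 = 631
Net migration: 30–44 − 35 → 672
→ [820, 265, 672, 1240, 250, 732, 631]
After projecting period 2:
Births: 265 × 0.489 = 130, 672 × 0.363 = 244 ⇒ total 374
15–29: 820 × 0.98 = 804
30–44: 265 × 0.982 = 260
45–59: 672 × 0.961 = 646
60–74: 1240 × 0.963 = 1194
75–89: 250 × 0.963 = 241
90+: 732 × 0.984 + 631 × 0.644 = 720 + 406 = 1126
Net migration: 30–44 − 35 → 225
→ [374, 804, 225, 646, 1194, 241, 1126]
After projecting period 3:
Births: 804 × 0.489 = 393, 225 × 0.363 = 82 ⇒ total 475
15–29: 374 × 0.98 = 367
30–44: 804 × 0.982 = 790
45–59: 225 × 0.961 = 216
60–74: 646 × 0.963 = 622
75–89: 1194 × 0.963 = 1150
90+: 241 × 0.984 + 1126 × 0.644 = 237 + 725 = 962
Net migration: 30–44 − 35 → 755
→ [475, 367, 755, 216, 622, 1150, 962]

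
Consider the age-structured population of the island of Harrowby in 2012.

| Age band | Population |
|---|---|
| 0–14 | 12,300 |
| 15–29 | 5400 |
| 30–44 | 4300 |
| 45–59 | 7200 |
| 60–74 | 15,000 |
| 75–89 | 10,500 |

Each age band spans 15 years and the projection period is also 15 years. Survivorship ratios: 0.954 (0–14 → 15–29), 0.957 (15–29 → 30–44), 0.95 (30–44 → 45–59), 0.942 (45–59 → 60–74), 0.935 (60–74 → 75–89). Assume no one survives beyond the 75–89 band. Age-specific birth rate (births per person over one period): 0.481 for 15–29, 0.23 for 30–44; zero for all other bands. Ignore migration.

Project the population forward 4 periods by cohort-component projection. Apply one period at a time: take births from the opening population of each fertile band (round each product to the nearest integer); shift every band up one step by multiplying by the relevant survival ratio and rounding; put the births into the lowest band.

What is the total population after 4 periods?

Period 1.
Births: 5400 * 0.481 = 2597 ; 4300 * 0.23 = 989 ⇒ total 3586
15–29: 12300 * 0.954 = 11734
30–44: 5400 * 0.957 = 5168
45–59: 4300 * 0.95 = 4085
60–74: 7200 * 0.942 = 6782
75–89: 15000 * 0.935 = 14025
→ [3586, 11734, 5168, 4085, 6782, 14025]
Period 2.
Births: 11734 * 0.481 = 5644 ; 5168 * 0.23 = 1189 ⇒ total 6833
15–29: 3586 * 0.954 = 3421
30–44: 11734 * 0.957 = 11229
45–59: 5168 * 0.95 = 4910
60–74: 4085 * 0.942 = 3848
75–89: 6782 * 0.935 = 6341
→ [6833, 3421, 11229, 4910, 3848, 6341]
Period 3.
Births: 3421 * 0.481 = 1646 ; 11229 * 0.23 = 2583 ⇒ total 4229
15–29: 6833 * 0.954 = 6519
30–44: 3421 * 0.957 = 3274
45–59: 11229 * 0.95 = 10668
60–74: 4910 * 0.942 = 4625
75–89: 3848 * 0.935 = 3598
→ [4229, 6519, 3274, 10668, 4625, 3598]
Period 4.
Births: 6519 * 0.481 = 3136 ; 3274 * 0.23 = 753 ⇒ total 3889
15–29: 4229 * 0.954 = 4034
30–44: 6519 * 0.957 = 6239
45–59: 3274 * 0.95 = 3110
60–74: 10668 * 0.942 = 10049
75–89: 4625 * 0.935 = 4324
→ [3889, 4034, 6239, 3110, 10049, 4324]
Total after period 4: 3889 + 4034 + 6239 + 3110 + 10049 + 4324 = 31645

31645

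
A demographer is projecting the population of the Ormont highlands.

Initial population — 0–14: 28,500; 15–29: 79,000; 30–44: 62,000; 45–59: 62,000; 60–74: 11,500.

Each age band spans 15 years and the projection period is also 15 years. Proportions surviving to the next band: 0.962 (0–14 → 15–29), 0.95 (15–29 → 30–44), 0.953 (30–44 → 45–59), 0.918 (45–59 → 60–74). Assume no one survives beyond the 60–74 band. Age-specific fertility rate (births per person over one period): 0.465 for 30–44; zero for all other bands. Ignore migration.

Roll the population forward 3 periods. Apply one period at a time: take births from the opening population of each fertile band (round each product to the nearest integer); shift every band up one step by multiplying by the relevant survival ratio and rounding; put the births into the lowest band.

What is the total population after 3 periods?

162510

Period 1.
Births: 62000 × 0.465 = 28830
15–29: 28500 × 0.962 = 27417
30–44: 79000 × 0.95 = 75050
45–59: 62000 × 0.953 = 59086
60–74: 62000 × 0.918 = 56916
→ [28830, 27417, 75050, 59086, 56916]
Period 2.
Births: 75050 × 0.465 = 34898
15–29: 28830 × 0.962 = 27734
30–44: 27417 × 0.95 = 26046
45–59: 75050 × 0.953 = 71523
60–74: 59086 × 0.918 = 54241
→ [34898, 27734, 26046, 71523, 54241]
Period 3.
Births: 26046 × 0.465 = 12111
15–29: 34898 × 0.962 = 33572
30–44: 27734 × 0.95 = 26347
45–59: 26046 × 0.953 = 24822
60–74: 71523 × 0.918 = 65658
→ [12111, 33572, 26347, 24822, 65658]
Total after period 3: 12111 + 33572 + 26347 + 24822 + 65658 = 162510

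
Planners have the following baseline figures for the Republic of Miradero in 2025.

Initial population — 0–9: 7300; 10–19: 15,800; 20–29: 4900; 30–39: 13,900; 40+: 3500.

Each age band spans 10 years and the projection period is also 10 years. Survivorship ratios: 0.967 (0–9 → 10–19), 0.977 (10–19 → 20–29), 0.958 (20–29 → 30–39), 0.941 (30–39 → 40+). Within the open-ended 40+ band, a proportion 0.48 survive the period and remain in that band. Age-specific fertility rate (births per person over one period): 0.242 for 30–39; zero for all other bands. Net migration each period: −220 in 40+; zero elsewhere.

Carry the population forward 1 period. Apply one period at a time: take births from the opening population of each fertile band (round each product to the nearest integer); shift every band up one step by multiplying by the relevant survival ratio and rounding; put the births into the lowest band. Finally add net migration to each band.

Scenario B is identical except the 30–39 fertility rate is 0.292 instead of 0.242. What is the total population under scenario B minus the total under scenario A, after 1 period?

695

After projecting period 1:
Births: 13900 × 0.242 = 3364
10–19: 7300 × 0.967 = 7059
20–29: 15800 × 0.977 = 15437
30–39: 4900 × 0.958 = 4694
40+: 13900 × 0.941 + 3500 × 0.48 = 13080 + 1680 = 14760
Net migration: 40+ − 220 → 14540
Population now: 0–9=3364, 10–19=7059, 20–29=15437, 30–39=4694, 40+=14540
Scenario A total after 1 period: 45094
Scenario B projection —
After projecting period 1:
Births: 13900 × 0.292 = 4059
10–19: 7300 × 0.967 = 7059
20–29: 15800 × 0.977 = 15437
30–39: 4900 × 0.958 = 4694
40+: 13900 × 0.941 + 3500 × 0.48 = 13080 + 1680 = 14760
Net migration: 40+ − 220 → 14540
Population now: 0–9=4059, 10–19=7059, 20–29=15437, 30–39=4694, 40+=14540
Scenario B total after 1 period: 45789
Difference B − A = 45789 − 45094 = 695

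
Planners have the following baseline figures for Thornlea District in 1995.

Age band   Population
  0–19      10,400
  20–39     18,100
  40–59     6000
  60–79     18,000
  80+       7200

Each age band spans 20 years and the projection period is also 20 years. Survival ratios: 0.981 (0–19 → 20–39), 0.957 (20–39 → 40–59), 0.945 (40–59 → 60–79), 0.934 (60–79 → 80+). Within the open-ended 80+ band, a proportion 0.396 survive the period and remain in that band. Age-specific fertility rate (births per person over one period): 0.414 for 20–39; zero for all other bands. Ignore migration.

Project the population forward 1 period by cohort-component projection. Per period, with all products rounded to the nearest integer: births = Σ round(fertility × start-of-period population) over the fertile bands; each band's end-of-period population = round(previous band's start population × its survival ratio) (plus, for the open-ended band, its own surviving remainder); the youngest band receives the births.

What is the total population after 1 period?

60350

Let band 1 be 0–19 through band 5 = 80+.
— Period 1 —
Births: 18100 * 0.414 = 7493
Band 2: 10400 * 0.981 = 10202
Band 3: 18100 * 0.957 = 17322
Band 4: 6000 * 0.945 = 5670
Band 5: 18000 * 0.934 + 7200 * 0.396 = 16812 + 2851 = 19663
End of period: [7493, 10202, 17322, 5670, 19663]
Total after period 1: 7493 + 10202 + 17322 + 5670 + 19663 = 60350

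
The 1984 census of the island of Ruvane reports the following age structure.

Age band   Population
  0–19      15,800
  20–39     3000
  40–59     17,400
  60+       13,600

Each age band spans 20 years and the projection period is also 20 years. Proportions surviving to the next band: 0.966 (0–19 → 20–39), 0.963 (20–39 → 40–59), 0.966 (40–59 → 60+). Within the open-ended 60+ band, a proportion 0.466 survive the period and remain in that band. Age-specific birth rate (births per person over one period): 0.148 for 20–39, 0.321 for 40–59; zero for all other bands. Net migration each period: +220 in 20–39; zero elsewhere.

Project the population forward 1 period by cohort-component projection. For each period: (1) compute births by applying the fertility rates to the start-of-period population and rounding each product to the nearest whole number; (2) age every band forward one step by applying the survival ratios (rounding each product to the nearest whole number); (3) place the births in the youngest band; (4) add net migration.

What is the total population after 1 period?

47547

Call the bands 1 to 4, youngest first.
Period 1:
Births: 3000 × 0.148 = 444  |  17400 × 0.321 = 5585 — total 6029
Band 2: 15800 × 0.966 = 15263
Band 3: 3000 × 0.963 = 2889
Band 4: 17400 × 0.966 + 13600 × 0.466 = 16808 + 6338 = 23146
Net migration: Band 2 + 220 → 15483
Population now: 0–19=6029, 20–39=15483, 40–59=2889, 60+=23146
Total after period 1: 6029 + 15483 + 2889 + 23146 = 47547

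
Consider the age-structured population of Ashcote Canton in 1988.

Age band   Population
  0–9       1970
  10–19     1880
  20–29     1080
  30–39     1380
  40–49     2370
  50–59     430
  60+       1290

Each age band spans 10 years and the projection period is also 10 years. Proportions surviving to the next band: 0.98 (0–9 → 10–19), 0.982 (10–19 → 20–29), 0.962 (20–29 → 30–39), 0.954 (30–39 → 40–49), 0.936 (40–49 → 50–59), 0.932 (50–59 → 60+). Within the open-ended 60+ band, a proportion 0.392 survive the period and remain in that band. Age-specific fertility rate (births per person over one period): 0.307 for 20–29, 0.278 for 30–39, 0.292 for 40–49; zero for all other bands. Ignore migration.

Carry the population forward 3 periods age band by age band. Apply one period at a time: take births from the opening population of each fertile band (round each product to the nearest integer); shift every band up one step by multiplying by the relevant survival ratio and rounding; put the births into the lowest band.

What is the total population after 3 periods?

Let group 1 be 0–9 through group 7 = 60+.
[period 1]
Births: 1080 * 0.307 = 332  |  1380 * 0.278 = 384  |  2370 * 0.292 = 692 → 1408
Group 2: 1970 * 0.98 = 1931
Group 3: 1880 * 0.982 = 1846
Group 4: 1080 * 0.962 = 1039
Group 5: 1380 * 0.954 = 1317
Group 6: 2370 * 0.936 = 2218
Group 7: 430 * 0.932 + 1290 * 0.392 = 401 + 506 = 907
Giving 1408 / 1931 / 1846 / 1039 / 1317 / 2218 / 907.
[period 2]
Births: 1846 * 0.307 = 567  |  1039 * 0.278 = 289  |  1317 * 0.292 = 385 → 1241
Group 2: 1408 * 0.98 = 1380
Group 3: 1931 * 0.982 = 1896
Group 4: 1846 * 0.962 = 1776
Group 5: 1039 * 0.954 = 991
Group 6: 1317 * 0.936 = 1233
Group 7: 2218 * 0.932 + 907 * 0.392 = 2067 + 356 = 2423
Giving 1241 / 1380 / 1896 / 1776 / 991 / 1233 / 2423.
[period 3]
Births: 1896 * 0.307 = 582  |  1776 * 0.278 = 494  |  991 * 0.292 = 289 → 1365
Group 2: 1241 * 0.98 = 1216
Group 3: 1380 * 0.982 = 1355
Group 4: 1896 * 0.962 = 1824
Group 5: 1776 * 0.954 = 1694
Group 6: 991 * 0.936 = 928
Group 7: 1233 * 0.932 + 2423 * 0.392 = 1149 + 950 = 2099
Giving 1365 / 1216 / 1355 / 1824 / 1694 / 928 / 2099.
Total after period 3: 1365 + 1216 + 1355 + 1824 + 1694 + 928 + 2099 = 10481

10481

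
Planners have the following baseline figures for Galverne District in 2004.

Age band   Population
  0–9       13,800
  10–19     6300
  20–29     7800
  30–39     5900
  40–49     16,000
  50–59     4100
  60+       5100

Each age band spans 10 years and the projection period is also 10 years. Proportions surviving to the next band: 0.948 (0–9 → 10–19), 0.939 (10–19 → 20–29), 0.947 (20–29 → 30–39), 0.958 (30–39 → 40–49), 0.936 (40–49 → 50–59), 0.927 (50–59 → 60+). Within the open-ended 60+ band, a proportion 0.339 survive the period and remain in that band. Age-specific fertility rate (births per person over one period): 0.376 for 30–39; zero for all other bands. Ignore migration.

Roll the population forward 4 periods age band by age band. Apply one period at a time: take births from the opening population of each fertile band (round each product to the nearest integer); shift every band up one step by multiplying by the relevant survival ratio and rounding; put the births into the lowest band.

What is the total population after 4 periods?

Let band 1 be 0–9 through band 7 = 60+.
Period 1:
Births: 5900 × 0.376 = 2218
Band 2: 13800 × 0.948 = 13082
Band 3: 6300 × 0.939 = 5916
Band 4: 7800 × 0.947 = 7387
Band 5: 5900 × 0.958 = 5652
Band 6: 16000 × 0.936 = 14976
Band 7: 4100 × 0.927 + 5100 × 0.339 = 3801 + 1729 = 5530
Giving 2218 / 13082 / 5916 / 7387 / 5652 / 14976 / 5530.
Period 2:
Births: 7387 × 0.376 = 2778
Band 2: 2218 × 0.948 = 2103
Band 3: 13082 × 0.939 = 12284
Band 4: 5916 × 0.947 = 5602
Band 5: 7387 × 0.958 = 7077
Band 6: 5652 × 0.936 = 5290
Band 7: 14976 × 0.927 + 5530 × 0.339 = 13883 + 1875 = 15758
Giving 2778 / 2103 / 12284 / 5602 / 7077 / 5290 / 15758.
Period 3:
Births: 5602 × 0.376 = 2106
Band 2: 2778 × 0.948 = 2634
Band 3: 2103 × 0.939 = 1975
Band 4: 12284 × 0.947 = 11633
Band 5: 5602 × 0.958 = 5367
Band 6: 7077 × 0.936 = 6624
Band 7: 5290 × 0.927 + 15758 × 0.339 = 4904 + 5342 = 10246
Giving 2106 / 2634 / 1975 / 11633 / 5367 / 6624 / 10246.
Period 4:
Births: 11633 × 0.376 = 4374
Band 2: 2106 × 0.948 = 1996
Band 3: 2634 × 0.939 = 2473
Band 4: 1975 × 0.947 = 1870
Band 5: 11633 × 0.958 = 11144
Band 6: 5367 × 0.936 = 5024
Band 7: 6624 × 0.927 + 10246 × 0.339 = 6140 + 3473 = 9613
Giving 4374 / 1996 / 2473 / 1870 / 11144 / 5024 / 9613.
Total after period 4: 4374 + 1996 + 2473 + 1870 + 11144 + 5024 + 9613 = 36494

36494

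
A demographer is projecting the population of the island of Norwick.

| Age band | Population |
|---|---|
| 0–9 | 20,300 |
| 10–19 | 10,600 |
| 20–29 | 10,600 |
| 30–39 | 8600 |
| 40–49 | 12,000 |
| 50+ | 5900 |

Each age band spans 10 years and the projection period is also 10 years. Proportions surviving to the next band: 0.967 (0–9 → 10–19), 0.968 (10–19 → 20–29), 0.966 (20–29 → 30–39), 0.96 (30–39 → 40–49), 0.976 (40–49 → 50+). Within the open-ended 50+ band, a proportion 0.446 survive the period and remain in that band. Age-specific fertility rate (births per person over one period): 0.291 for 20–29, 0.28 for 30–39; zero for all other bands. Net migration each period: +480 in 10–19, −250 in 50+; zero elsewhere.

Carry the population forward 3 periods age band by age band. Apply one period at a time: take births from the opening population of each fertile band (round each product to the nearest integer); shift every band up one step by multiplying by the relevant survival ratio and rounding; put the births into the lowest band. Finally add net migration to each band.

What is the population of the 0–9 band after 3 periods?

8440

Period 1.
Births: 10600 × 0.291 = 3085, 8600 × 0.28 = 2408 → total 5493
10–19: 20300 × 0.967 = 19630
20–29: 10600 × 0.968 = 10261
30–39: 10600 × 0.966 = 10240
40–49: 8600 × 0.96 = 8256
50+: 12000 × 0.976 + 5900 × 0.446 = 11712 + 2631 = 14343
Net migration: 10–19 + 480 → 20110; 50+ − 250 → 14093
End of period: [5493, 20110, 10261, 10240, 8256, 14093]
Period 2.
Births: 10261 × 0.291 = 2986, 10240 × 0.28 = 2867 → total 5853
10–19: 5493 × 0.967 = 5312
20–29: 20110 × 0.968 = 19466
30–39: 10261 × 0.966 = 9912
40–49: 10240 × 0.96 = 9830
50+: 8256 × 0.976 + 14093 × 0.446 = 8058 + 6285 = 14343
Net migration: 10–19 + 480 → 5792; 50+ − 250 → 14093
End of period: [5853, 5792, 19466, 9912, 9830, 14093]
Period 3.
Births: 19466 × 0.291 = 5665, 9912 × 0.28 = 2775 → total 8440
10–19: 5853 × 0.967 = 5660
20–29: 5792 × 0.968 = 5607
30–39: 19466 × 0.966 = 18804
40–49: 9912 × 0.96 = 9516
50+: 9830 × 0.976 + 14093 × 0.446 = 9594 + 6285 = 15879
Net migration: 10–19 + 480 → 6140; 50+ − 250 → 15629
End of period: [8440, 6140, 5607, 18804, 9516, 15629]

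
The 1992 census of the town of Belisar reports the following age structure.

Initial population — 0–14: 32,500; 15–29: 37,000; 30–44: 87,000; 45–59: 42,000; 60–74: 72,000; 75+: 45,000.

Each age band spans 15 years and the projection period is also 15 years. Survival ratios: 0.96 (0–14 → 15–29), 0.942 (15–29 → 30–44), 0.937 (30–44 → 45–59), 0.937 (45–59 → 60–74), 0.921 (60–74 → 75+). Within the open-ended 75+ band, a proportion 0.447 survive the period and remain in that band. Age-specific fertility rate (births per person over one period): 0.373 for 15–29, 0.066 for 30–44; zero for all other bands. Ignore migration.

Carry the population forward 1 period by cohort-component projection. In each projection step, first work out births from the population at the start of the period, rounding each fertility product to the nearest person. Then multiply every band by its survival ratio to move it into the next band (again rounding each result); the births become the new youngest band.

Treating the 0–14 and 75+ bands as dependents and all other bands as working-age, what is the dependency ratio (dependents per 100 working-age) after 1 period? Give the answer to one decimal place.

[period 1]
Births: 37000 * 0.373 = 13801  |  87000 * 0.066 = 5742 → total 19543
15–29: 32500 * 0.96 = 31200
30–44: 37000 * 0.942 = 34854
45–59: 87000 * 0.937 = 81519
60–74: 42000 * 0.937 = 39354
75+: 72000 * 0.921 + 45000 * 0.447 = 66312 + 20115 = 86427
Population now: 0–14=19543, 15–29=31200, 30–44=34854, 45–59=81519, 60–74=39354, 75+=86427
Dependents (band 0–14 + band 75+) = 19543 + 86427 = 105970; working-age = 186927; ratio = 105970/186927 × 100 = 56.7

56.7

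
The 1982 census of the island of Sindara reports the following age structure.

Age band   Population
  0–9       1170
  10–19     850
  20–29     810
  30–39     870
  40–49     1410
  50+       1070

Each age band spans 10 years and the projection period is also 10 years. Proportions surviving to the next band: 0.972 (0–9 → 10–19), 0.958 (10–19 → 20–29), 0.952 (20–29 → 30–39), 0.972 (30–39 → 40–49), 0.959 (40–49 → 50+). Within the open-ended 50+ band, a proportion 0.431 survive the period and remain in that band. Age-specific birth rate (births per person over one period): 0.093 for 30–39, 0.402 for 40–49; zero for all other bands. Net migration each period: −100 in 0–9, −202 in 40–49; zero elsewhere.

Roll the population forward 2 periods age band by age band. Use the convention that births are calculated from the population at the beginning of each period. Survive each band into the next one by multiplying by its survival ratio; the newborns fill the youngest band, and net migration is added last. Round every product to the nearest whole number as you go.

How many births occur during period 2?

331

Period 1.
Births: 870 * 0.093 = 81 ; 1410 * 0.402 = 567 ⇒ total 648
10–19: 1170 * 0.972 = 1137
20–29: 850 * 0.958 = 814
30–39: 810 * 0.952 = 771
40–49: 870 * 0.972 = 846
50+: 1410 * 0.959 + 1070 * 0.431 = 1352 + 461 = 1813
Net migration: 0–9 − 100 → 548; 40–49 − 202 → 644
Giving 548 / 1137 / 814 / 771 / 644 / 1813.
Period 2.
Births: 771 * 0.093 = 72 ; 644 * 0.402 = 259 ⇒ total 331
10–19: 548 * 0.972 = 533
20–29: 1137 * 0.958 = 1089
30–39: 814 * 0.952 = 775
40–49: 771 * 0.972 = 749
50+: 644 * 0.959 + 1813 * 0.431 = 618 + 781 = 1399
Net migration: 0–9 − 100 → 231; 40–49 − 202 → 547
Giving 231 / 533 / 1089 / 775 / 547 / 1399.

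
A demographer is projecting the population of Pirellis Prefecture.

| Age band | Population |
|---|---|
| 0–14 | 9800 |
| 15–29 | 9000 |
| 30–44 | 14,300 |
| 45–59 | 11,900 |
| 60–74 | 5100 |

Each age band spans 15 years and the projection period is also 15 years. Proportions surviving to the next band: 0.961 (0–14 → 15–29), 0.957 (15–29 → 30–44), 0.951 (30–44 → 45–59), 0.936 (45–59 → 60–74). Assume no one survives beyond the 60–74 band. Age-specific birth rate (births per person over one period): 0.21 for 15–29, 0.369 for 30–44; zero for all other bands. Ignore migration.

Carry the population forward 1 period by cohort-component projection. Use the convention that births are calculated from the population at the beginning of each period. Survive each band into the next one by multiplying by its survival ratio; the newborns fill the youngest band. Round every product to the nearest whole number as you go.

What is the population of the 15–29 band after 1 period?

9418

After projecting period 1:
Births: 9000 × 0.21 = 1890, 14300 × 0.369 = 5277 — total 7167
15–29: 9800 × 0.961 = 9418
30–44: 9000 × 0.957 = 8613
45–59: 14300 × 0.951 = 13599
60–74: 11900 × 0.936 = 11138
End of period: [7167, 9418, 8613, 13599, 11138]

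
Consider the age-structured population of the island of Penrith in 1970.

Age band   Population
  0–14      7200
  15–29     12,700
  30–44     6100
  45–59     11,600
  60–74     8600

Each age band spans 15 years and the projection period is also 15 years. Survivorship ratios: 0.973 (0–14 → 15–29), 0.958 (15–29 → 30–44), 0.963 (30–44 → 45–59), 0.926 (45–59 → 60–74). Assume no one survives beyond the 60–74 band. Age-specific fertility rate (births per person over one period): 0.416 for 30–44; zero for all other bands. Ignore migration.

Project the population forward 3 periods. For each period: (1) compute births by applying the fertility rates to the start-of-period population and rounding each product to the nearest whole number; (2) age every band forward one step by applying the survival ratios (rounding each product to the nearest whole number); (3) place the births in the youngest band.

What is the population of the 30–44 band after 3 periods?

Numbering the bands 1..5 from youngest to oldest:
After projecting period 1:
Births: 6100 × 0.416 = 2538
Band 2: 7200 × 0.973 = 7006
Band 3: 12700 × 0.958 = 12167
Band 4: 6100 × 0.963 = 5874
Band 5: 11600 × 0.926 = 10742
End of period: [2538, 7006, 12167, 5874, 10742]
After projecting period 2:
Births: 12167 × 0.416 = 5061
Band 2: 2538 × 0.973 = 2469
Band 3: 7006 × 0.958 = 6712
Band 4: 12167 × 0.963 = 11717
Band 5: 5874 × 0.926 = 5439
End of period: [5061, 2469, 6712, 11717, 5439]
After projecting period 3:
Births: 6712 × 0.416 = 2792
Band 2: 5061 × 0.973 = 4924
Band 3: 2469 × 0.958 = 2365
Band 4: 6712 × 0.963 = 6464
Band 5: 11717 × 0.926 = 10850
End of period: [2792, 4924, 2365, 6464, 10850]

2365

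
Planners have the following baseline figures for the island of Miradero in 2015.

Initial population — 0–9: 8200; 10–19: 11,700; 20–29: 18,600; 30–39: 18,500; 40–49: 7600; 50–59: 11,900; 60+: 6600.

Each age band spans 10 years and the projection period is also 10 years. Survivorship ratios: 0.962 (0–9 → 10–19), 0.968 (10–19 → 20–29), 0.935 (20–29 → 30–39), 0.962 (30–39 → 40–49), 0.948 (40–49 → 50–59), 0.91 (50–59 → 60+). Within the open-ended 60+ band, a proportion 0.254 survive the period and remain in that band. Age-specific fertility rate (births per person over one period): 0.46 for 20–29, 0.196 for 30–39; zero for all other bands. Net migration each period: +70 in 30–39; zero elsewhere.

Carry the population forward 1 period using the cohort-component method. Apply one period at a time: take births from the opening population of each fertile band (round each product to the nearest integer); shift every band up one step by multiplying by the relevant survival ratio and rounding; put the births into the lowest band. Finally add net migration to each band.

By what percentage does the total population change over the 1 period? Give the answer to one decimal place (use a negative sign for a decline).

Call the bands 1 to 7, youngest first.
Period 1.
Births: 18600 × 0.46 = 8556  |  18500 × 0.196 = 3626 → total 12182
Band 2: 8200 × 0.962 = 7888
Band 3: 11700 × 0.968 = 11326
Band 4: 18600 × 0.935 = 17391
Band 5: 18500 × 0.962 = 17797
Band 6: 7600 × 0.948 = 7205
Band 7: 11900 × 0.91 + 6600 × 0.254 = 10829 + 1676 = 12505
Net migration: Band 4 + 70 → 17461
End of period: [12182, 7888, 11326, 17461, 17797, 7205, 12505]
Total: 83100 → 86364; change = 3264; percentage change = 3.9%

3.9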